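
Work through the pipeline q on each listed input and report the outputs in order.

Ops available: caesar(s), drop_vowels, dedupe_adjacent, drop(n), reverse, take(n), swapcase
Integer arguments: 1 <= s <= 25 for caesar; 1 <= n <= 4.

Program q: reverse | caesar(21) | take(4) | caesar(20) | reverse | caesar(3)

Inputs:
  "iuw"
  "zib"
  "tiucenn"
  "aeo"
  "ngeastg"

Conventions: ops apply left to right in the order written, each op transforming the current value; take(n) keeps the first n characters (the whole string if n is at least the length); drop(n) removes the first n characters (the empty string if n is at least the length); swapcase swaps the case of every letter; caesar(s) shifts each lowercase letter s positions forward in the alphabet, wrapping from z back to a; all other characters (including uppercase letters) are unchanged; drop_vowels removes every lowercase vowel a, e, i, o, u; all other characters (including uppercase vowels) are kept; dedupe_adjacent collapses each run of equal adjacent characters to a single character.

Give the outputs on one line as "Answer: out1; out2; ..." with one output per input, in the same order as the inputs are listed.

Execution, op by op:
  "iuw" -> "wui" -> "rpd" -> "rpd" -> "ljx" -> "xjl" -> "amo"
  "zib" -> "biz" -> "wdu" -> "wdu" -> "qxo" -> "oxq" -> "rat"
  "tiucenn" -> "nnecuit" -> "iizxpdo" -> "iizx" -> "cctr" -> "rtcc" -> "uwff"
  "aeo" -> "oea" -> "jzv" -> "jzv" -> "dtp" -> "ptd" -> "swg"
  "ngeastg" -> "gtsaegn" -> "bonvzbi" -> "bonv" -> "vihp" -> "phiv" -> "skly"

"amo"; "rat"; "uwff"; "swg"; "skly"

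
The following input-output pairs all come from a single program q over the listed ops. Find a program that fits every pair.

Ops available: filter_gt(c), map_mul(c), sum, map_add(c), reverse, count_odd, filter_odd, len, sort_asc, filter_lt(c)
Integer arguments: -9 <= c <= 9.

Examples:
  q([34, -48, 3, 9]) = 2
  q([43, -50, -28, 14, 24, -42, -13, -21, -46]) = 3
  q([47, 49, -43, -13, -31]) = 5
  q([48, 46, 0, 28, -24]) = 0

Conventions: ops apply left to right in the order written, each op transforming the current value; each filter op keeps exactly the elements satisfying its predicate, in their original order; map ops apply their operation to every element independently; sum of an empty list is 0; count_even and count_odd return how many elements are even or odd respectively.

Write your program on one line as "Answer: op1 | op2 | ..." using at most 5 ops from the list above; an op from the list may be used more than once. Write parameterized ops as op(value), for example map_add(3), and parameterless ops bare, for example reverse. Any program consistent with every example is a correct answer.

filter_odd | map_mul(8) | map_mul(6) | sort_asc | len

Check, running the answer program on each example:
  [34, -48, 3, 9] -> [3, 9] -> [24, 72] -> [144, 432] -> [144, 432] -> 2
  [43, -50, -28, 14, 24, -42, -13, -21, -46] -> [43, -13, -21] -> [344, -104, -168] -> [2064, -624, -1008] -> [-1008, -624, 2064] -> 3
  [47, 49, -43, -13, -31] -> [47, 49, -43, -13, -31] -> [376, 392, -344, -104, -248] -> [2256, 2352, -2064, -624, -1488] -> [-2064, -1488, -624, 2256, 2352] -> 5
  [48, 46, 0, 28, -24] -> [] -> [] -> [] -> [] -> 0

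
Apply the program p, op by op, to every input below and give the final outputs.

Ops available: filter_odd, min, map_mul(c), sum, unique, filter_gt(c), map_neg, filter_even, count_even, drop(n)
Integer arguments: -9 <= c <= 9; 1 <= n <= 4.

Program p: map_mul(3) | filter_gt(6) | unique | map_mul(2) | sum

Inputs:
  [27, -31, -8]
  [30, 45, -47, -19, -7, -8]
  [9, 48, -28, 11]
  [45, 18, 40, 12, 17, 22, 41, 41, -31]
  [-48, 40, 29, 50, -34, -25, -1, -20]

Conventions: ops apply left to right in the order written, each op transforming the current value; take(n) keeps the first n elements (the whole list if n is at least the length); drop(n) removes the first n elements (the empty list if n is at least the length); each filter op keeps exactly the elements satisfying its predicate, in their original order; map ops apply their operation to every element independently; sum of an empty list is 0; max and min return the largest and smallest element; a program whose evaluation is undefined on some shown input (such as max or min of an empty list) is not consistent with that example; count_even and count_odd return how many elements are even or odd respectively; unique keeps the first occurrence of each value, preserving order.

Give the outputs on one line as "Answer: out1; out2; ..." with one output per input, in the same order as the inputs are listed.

Execution, op by op:
  [27, -31, -8] -> [81, -93, -24] -> [81] -> [81] -> [162] -> 162
  [30, 45, -47, -19, -7, -8] -> [90, 135, -141, -57, -21, -24] -> [90, 135] -> [90, 135] -> [180, 270] -> 450
  [9, 48, -28, 11] -> [27, 144, -84, 33] -> [27, 144, 33] -> [27, 144, 33] -> [54, 288, 66] -> 408
  [45, 18, 40, 12, 17, 22, 41, 41, -31] -> [135, 54, 120, 36, 51, 66, 123, 123, -93] -> [135, 54, 120, 36, 51, 66, 123, 123] -> [135, 54, 120, 36, 51, 66, 123] -> [270, 108, 240, 72, 102, 132, 246] -> 1170
  [-48, 40, 29, 50, -34, -25, -1, -20] -> [-144, 120, 87, 150, -102, -75, -3, -60] -> [120, 87, 150] -> [120, 87, 150] -> [240, 174, 300] -> 714

162; 450; 408; 1170; 714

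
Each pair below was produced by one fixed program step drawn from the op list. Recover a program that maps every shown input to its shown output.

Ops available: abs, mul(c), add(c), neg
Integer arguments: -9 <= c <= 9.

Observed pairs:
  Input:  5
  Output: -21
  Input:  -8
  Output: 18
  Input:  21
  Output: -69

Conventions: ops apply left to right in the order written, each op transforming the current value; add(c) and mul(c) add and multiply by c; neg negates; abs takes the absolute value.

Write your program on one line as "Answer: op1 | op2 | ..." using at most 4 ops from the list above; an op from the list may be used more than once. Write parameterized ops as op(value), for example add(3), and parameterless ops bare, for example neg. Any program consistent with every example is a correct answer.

neg | mul(-3) | neg | add(-6)

Check, running the answer program on each example:
  5 -> -5 -> 15 -> -15 -> -21
  -8 -> 8 -> -24 -> 24 -> 18
  21 -> -21 -> 63 -> -63 -> -69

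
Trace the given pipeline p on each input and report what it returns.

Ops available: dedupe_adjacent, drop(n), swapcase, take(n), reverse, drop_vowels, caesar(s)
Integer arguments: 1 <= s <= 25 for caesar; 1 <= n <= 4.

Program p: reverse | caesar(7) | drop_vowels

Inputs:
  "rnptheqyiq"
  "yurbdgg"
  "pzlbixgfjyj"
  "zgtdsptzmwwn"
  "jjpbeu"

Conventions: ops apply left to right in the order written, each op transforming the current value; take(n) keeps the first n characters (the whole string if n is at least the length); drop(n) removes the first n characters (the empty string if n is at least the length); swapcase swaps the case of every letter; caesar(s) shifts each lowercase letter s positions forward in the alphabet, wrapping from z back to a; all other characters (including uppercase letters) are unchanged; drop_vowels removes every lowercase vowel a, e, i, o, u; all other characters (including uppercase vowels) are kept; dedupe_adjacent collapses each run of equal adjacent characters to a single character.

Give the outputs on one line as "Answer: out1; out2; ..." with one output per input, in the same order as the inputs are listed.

Execution, op by op:
  "rnptheqyiq" -> "qiyqehtpnr" -> "xpfxloawuy" -> "xpfxlwy"
  "yurbdgg" -> "ggdbruy" -> "nnkiybf" -> "nnkybf"
  "pzlbixgfjyj" -> "jyjfgxiblzp" -> "qfqmnepisgw" -> "qfqmnpsgw"
  "zgtdsptzmwwn" -> "nwwmztpsdtgz" -> "uddtgawzkang" -> "ddtgwzkng"
  "jjpbeu" -> "uebpjj" -> "bliwqq" -> "blwqq"

"xpfxlwy"; "nnkybf"; "qfqmnpsgw"; "ddtgwzkng"; "blwqq"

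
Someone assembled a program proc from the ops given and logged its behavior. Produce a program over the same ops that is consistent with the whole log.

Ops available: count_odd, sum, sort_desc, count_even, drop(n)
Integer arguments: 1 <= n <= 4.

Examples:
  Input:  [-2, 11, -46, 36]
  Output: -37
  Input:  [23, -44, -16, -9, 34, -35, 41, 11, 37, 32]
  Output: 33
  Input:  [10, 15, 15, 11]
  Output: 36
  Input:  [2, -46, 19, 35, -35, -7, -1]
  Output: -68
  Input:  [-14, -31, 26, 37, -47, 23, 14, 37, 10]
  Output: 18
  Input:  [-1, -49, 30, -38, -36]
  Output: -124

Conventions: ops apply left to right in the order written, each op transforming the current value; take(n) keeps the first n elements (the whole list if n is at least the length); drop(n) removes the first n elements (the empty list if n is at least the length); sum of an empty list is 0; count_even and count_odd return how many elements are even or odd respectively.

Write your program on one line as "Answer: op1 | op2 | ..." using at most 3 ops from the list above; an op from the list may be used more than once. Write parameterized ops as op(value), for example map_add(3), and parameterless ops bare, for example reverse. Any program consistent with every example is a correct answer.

sort_desc | drop(1) | sum

Check, running the answer program on each example:
  [-2, 11, -46, 36] -> [36, 11, -2, -46] -> [11, -2, -46] -> -37
  [23, -44, -16, -9, 34, -35, 41, 11, 37, 32] -> [41, 37, 34, 32, 23, 11, -9, -16, -35, -44] -> [37, 34, 32, 23, 11, -9, -16, -35, -44] -> 33
  [10, 15, 15, 11] -> [15, 15, 11, 10] -> [15, 11, 10] -> 36
  [2, -46, 19, 35, -35, -7, -1] -> [35, 19, 2, -1, -7, -35, -46] -> [19, 2, -1, -7, -35, -46] -> -68
  [-14, -31, 26, 37, -47, 23, 14, 37, 10] -> [37, 37, 26, 23, 14, 10, -14, -31, -47] -> [37, 26, 23, 14, 10, -14, -31, -47] -> 18
  [-1, -49, 30, -38, -36] -> [30, -1, -36, -38, -49] -> [-1, -36, -38, -49] -> -124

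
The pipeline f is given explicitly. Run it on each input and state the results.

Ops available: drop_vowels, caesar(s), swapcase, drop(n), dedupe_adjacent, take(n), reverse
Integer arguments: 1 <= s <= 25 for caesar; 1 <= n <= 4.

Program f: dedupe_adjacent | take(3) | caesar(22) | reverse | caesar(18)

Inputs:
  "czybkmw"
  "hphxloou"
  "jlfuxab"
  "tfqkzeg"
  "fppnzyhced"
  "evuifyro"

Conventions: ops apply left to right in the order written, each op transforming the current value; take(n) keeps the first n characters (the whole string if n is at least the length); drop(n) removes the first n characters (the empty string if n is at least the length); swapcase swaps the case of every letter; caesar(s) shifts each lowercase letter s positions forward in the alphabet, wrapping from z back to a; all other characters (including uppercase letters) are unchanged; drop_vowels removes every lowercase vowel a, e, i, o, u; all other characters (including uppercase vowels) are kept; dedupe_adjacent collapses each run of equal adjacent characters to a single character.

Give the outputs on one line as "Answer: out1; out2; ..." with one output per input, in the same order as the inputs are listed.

Execution, op by op:
  "czybkmw" -> "czybkmw" -> "czy" -> "yvu" -> "uvy" -> "mnq"
  "hphxloou" -> "hphxlou" -> "hph" -> "dld" -> "dld" -> "vdv"
  "jlfuxab" -> "jlfuxab" -> "jlf" -> "fhb" -> "bhf" -> "tzx"
  "tfqkzeg" -> "tfqkzeg" -> "tfq" -> "pbm" -> "mbp" -> "eth"
  "fppnzyhced" -> "fpnzyhced" -> "fpn" -> "blj" -> "jlb" -> "bdt"
  "evuifyro" -> "evuifyro" -> "evu" -> "arq" -> "qra" -> "ijs"

"mnq"; "vdv"; "tzx"; "eth"; "bdt"; "ijs"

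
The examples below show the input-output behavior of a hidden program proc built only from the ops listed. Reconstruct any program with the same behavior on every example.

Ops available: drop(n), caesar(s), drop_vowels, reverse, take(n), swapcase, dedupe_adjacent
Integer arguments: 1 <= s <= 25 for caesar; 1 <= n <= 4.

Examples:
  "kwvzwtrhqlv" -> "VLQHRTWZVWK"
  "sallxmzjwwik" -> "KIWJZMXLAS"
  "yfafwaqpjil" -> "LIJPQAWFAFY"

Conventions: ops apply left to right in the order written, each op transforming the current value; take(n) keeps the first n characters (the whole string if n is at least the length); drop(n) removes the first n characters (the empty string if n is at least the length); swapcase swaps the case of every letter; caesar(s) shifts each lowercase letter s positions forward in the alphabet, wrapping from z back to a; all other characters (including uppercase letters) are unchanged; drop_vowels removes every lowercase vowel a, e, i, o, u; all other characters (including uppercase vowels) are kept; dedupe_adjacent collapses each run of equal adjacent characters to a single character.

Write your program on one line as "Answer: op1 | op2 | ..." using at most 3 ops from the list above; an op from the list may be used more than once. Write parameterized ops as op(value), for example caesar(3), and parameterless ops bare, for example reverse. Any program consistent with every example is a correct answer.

reverse | swapcase | dedupe_adjacent

Check, running the answer program on each example:
  "kwvzwtrhqlv" -> "vlqhrtwzvwk" -> "VLQHRTWZVWK" -> "VLQHRTWZVWK"
  "sallxmzjwwik" -> "kiwwjzmxllas" -> "KIWWJZMXLLAS" -> "KIWJZMXLAS"
  "yfafwaqpjil" -> "lijpqawfafy" -> "LIJPQAWFAFY" -> "LIJPQAWFAFY"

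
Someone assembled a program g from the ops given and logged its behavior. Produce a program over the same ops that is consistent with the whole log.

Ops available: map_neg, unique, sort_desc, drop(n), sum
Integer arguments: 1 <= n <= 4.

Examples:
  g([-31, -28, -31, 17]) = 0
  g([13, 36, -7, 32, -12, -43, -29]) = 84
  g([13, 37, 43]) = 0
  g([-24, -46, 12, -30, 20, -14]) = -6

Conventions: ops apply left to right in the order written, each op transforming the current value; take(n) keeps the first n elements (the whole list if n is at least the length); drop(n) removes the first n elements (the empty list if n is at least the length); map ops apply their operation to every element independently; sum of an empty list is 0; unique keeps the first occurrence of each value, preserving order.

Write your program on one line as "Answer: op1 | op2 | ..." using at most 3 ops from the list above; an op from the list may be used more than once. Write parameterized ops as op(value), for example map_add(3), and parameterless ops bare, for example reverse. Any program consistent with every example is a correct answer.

map_neg | drop(4) | sum

Check, running the answer program on each example:
  [-31, -28, -31, 17] -> [31, 28, 31, -17] -> [] -> 0
  [13, 36, -7, 32, -12, -43, -29] -> [-13, -36, 7, -32, 12, 43, 29] -> [12, 43, 29] -> 84
  [13, 37, 43] -> [-13, -37, -43] -> [] -> 0
  [-24, -46, 12, -30, 20, -14] -> [24, 46, -12, 30, -20, 14] -> [-20, 14] -> -6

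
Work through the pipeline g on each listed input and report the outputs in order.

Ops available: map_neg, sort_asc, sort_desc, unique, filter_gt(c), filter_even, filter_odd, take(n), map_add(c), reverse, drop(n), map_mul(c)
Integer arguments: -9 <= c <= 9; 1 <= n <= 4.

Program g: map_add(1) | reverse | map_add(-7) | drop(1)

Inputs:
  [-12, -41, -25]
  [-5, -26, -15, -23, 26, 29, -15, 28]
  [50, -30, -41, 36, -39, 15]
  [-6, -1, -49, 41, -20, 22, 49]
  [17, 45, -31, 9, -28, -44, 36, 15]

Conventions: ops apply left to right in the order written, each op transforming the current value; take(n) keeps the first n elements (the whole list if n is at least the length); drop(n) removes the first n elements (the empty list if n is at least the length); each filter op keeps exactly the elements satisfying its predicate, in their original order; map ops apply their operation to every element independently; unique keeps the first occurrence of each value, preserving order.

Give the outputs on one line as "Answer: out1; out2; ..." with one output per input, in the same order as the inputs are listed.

[-47, -18]; [-21, 23, 20, -29, -21, -32, -11]; [-45, 30, -47, -36, 44]; [16, -26, 35, -55, -7, -12]; [30, -50, -34, 3, -37, 39, 11]

Execution, op by op:
  [-12, -41, -25] -> [-11, -40, -24] -> [-24, -40, -11] -> [-31, -47, -18] -> [-47, -18]
  [-5, -26, -15, -23, 26, 29, -15, 28] -> [-4, -25, -14, -22, 27, 30, -14, 29] -> [29, -14, 30, 27, -22, -14, -25, -4] -> [22, -21, 23, 20, -29, -21, -32, -11] -> [-21, 23, 20, -29, -21, -32, -11]
  [50, -30, -41, 36, -39, 15] -> [51, -29, -40, 37, -38, 16] -> [16, -38, 37, -40, -29, 51] -> [9, -45, 30, -47, -36, 44] -> [-45, 30, -47, -36, 44]
  [-6, -1, -49, 41, -20, 22, 49] -> [-5, 0, -48, 42, -19, 23, 50] -> [50, 23, -19, 42, -48, 0, -5] -> [43, 16, -26, 35, -55, -7, -12] -> [16, -26, 35, -55, -7, -12]
  [17, 45, -31, 9, -28, -44, 36, 15] -> [18, 46, -30, 10, -27, -43, 37, 16] -> [16, 37, -43, -27, 10, -30, 46, 18] -> [9, 30, -50, -34, 3, -37, 39, 11] -> [30, -50, -34, 3, -37, 39, 11]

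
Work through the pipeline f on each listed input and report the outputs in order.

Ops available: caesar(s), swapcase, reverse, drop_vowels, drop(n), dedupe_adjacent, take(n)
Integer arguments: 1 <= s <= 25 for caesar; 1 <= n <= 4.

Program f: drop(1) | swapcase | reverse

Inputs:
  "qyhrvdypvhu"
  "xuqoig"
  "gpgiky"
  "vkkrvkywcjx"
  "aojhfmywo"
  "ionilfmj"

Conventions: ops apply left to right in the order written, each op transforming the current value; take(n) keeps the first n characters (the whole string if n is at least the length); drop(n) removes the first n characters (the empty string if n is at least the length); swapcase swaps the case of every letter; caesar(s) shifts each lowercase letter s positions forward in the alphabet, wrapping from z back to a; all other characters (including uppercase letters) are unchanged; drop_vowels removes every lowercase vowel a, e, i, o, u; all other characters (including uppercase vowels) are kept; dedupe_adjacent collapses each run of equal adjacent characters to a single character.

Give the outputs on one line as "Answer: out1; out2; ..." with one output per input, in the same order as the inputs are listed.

"UHVPYDVRHY"; "GIOQU"; "YKIGP"; "XJCWYKVRKK"; "OWYMFHJO"; "JMFLINO"

Execution, op by op:
  "qyhrvdypvhu" -> "yhrvdypvhu" -> "YHRVDYPVHU" -> "UHVPYDVRHY"
  "xuqoig" -> "uqoig" -> "UQOIG" -> "GIOQU"
  "gpgiky" -> "pgiky" -> "PGIKY" -> "YKIGP"
  "vkkrvkywcjx" -> "kkrvkywcjx" -> "KKRVKYWCJX" -> "XJCWYKVRKK"
  "aojhfmywo" -> "ojhfmywo" -> "OJHFMYWO" -> "OWYMFHJO"
  "ionilfmj" -> "onilfmj" -> "ONILFMJ" -> "JMFLINO"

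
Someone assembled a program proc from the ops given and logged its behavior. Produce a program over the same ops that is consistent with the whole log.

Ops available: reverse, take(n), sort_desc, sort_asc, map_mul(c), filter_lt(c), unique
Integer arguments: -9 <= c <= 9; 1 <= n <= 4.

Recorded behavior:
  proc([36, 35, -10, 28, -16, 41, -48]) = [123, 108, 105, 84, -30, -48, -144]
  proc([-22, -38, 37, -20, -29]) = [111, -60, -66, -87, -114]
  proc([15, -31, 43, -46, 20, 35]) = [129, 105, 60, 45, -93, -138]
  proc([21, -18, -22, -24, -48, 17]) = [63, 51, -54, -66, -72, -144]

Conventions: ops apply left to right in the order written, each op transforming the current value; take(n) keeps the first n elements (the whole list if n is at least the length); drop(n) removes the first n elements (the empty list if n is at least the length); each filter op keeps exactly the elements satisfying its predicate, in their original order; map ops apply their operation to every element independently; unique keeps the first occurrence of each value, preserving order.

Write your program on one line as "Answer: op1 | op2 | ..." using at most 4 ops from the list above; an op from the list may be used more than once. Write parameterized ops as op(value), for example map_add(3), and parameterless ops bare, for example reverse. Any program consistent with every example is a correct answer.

sort_asc | map_mul(3) | sort_desc

Check, running the answer program on each example:
  [36, 35, -10, 28, -16, 41, -48] -> [-48, -16, -10, 28, 35, 36, 41] -> [-144, -48, -30, 84, 105, 108, 123] -> [123, 108, 105, 84, -30, -48, -144]
  [-22, -38, 37, -20, -29] -> [-38, -29, -22, -20, 37] -> [-114, -87, -66, -60, 111] -> [111, -60, -66, -87, -114]
  [15, -31, 43, -46, 20, 35] -> [-46, -31, 15, 20, 35, 43] -> [-138, -93, 45, 60, 105, 129] -> [129, 105, 60, 45, -93, -138]
  [21, -18, -22, -24, -48, 17] -> [-48, -24, -22, -18, 17, 21] -> [-144, -72, -66, -54, 51, 63] -> [63, 51, -54, -66, -72, -144]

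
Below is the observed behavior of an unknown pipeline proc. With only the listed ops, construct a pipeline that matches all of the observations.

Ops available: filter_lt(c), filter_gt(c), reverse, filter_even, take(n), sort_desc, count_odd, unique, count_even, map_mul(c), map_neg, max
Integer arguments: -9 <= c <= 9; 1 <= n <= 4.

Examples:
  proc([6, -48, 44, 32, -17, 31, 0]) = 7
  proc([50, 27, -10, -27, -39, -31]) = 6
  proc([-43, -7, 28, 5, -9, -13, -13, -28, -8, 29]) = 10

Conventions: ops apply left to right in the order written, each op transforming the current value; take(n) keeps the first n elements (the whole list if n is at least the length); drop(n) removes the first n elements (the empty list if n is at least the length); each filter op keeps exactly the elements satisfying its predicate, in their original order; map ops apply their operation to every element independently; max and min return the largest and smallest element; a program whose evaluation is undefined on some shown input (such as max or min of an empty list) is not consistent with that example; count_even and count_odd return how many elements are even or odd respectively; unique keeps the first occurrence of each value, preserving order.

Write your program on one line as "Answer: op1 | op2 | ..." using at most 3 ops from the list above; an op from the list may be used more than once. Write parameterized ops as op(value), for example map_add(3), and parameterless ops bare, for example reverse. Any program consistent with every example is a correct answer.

reverse | map_mul(-8) | count_even

Check, running the answer program on each example:
  [6, -48, 44, 32, -17, 31, 0] -> [0, 31, -17, 32, 44, -48, 6] -> [0, -248, 136, -256, -352, 384, -48] -> 7
  [50, 27, -10, -27, -39, -31] -> [-31, -39, -27, -10, 27, 50] -> [248, 312, 216, 80, -216, -400] -> 6
  [-43, -7, 28, 5, -9, -13, -13, -28, -8, 29] -> [29, -8, -28, -13, -13, -9, 5, 28, -7, -43] -> [-232, 64, 224, 104, 104, 72, -40, -224, 56, 344] -> 10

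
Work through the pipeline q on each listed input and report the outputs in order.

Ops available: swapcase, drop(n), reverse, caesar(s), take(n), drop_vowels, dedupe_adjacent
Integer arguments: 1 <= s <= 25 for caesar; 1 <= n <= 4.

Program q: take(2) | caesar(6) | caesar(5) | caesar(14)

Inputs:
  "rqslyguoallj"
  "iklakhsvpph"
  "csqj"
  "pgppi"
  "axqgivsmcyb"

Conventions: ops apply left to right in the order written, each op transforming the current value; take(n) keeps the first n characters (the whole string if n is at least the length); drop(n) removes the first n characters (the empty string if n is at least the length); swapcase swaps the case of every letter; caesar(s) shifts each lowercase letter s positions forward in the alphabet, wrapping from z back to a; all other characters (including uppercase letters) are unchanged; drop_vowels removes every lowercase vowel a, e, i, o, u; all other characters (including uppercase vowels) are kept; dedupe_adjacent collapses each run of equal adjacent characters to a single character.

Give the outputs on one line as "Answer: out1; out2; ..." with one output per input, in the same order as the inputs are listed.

"qp"; "hj"; "br"; "of"; "zw"

Execution, op by op:
  "rqslyguoallj" -> "rq" -> "xw" -> "cb" -> "qp"
  "iklakhsvpph" -> "ik" -> "oq" -> "tv" -> "hj"
  "csqj" -> "cs" -> "iy" -> "nd" -> "br"
  "pgppi" -> "pg" -> "vm" -> "ar" -> "of"
  "axqgivsmcyb" -> "ax" -> "gd" -> "li" -> "zw"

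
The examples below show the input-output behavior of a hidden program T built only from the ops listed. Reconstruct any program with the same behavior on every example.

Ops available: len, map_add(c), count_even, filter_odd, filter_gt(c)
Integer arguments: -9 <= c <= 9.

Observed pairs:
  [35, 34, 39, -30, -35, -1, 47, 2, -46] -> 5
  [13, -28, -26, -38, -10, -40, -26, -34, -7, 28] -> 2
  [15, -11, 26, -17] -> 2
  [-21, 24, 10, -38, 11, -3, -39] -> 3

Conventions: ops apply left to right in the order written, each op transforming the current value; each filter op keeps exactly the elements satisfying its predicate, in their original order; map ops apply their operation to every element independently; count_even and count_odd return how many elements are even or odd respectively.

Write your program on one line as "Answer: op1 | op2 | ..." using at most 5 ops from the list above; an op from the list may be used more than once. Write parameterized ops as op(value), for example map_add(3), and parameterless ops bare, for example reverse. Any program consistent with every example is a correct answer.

map_add(6) | filter_gt(6) | map_add(1) | len

Check, running the answer program on each example:
  [35, 34, 39, -30, -35, -1, 47, 2, -46] -> [41, 40, 45, -24, -29, 5, 53, 8, -40] -> [41, 40, 45, 53, 8] -> [42, 41, 46, 54, 9] -> 5
  [13, -28, -26, -38, -10, -40, -26, -34, -7, 28] -> [19, -22, -20, -32, -4, -34, -20, -28, -1, 34] -> [19, 34] -> [20, 35] -> 2
  [15, -11, 26, -17] -> [21, -5, 32, -11] -> [21, 32] -> [22, 33] -> 2
  [-21, 24, 10, -38, 11, -3, -39] -> [-15, 30, 16, -32, 17, 3, -33] -> [30, 16, 17] -> [31, 17, 18] -> 3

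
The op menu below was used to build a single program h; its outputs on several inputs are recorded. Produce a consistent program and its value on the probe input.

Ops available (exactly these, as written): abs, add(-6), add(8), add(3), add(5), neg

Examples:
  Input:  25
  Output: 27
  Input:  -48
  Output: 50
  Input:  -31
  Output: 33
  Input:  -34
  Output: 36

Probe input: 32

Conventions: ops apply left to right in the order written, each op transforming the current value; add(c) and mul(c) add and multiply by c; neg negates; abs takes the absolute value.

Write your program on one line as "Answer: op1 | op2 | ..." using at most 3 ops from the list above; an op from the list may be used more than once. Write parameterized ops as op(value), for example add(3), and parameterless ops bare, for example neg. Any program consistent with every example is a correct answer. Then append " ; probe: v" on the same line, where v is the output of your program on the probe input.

abs | add(8) | add(-6) ; probe: 34

Check, running the answer program on each example:
  25 -> 25 -> 33 -> 27
  -48 -> 48 -> 56 -> 50
  -31 -> 31 -> 39 -> 33
  -34 -> 34 -> 42 -> 36
  probe: 32 -> 32 -> 40 -> 34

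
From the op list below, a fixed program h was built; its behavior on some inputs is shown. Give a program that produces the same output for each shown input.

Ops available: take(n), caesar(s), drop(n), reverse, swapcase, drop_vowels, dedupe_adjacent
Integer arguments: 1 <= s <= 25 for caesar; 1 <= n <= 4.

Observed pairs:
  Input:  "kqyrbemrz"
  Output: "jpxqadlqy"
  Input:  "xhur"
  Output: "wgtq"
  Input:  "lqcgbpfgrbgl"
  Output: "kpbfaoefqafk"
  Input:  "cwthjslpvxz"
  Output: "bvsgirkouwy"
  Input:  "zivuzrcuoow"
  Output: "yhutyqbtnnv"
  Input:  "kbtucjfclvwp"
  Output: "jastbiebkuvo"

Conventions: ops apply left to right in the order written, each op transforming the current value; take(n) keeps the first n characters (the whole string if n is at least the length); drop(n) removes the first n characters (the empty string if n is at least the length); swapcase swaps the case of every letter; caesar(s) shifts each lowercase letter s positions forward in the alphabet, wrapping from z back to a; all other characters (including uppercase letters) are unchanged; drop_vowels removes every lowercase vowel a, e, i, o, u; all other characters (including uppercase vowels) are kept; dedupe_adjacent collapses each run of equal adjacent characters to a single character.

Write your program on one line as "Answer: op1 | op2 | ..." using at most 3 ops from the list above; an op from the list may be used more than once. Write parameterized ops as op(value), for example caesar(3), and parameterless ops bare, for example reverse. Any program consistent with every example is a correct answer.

caesar(21) | caesar(4)

Check, running the answer program on each example:
  "kqyrbemrz" -> "fltmwzhmu" -> "jpxqadlqy"
  "xhur" -> "scpm" -> "wgtq"
  "lqcgbpfgrbgl" -> "glxbwkabmwbg" -> "kpbfaoefqafk"
  "cwthjslpvxz" -> "xrocengkqsu" -> "bvsgirkouwy"
  "zivuzrcuoow" -> "udqpumxpjjr" -> "yhutyqbtnnv"
  "kbtucjfclvwp" -> "fwopxeaxgqrk" -> "jastbiebkuvo"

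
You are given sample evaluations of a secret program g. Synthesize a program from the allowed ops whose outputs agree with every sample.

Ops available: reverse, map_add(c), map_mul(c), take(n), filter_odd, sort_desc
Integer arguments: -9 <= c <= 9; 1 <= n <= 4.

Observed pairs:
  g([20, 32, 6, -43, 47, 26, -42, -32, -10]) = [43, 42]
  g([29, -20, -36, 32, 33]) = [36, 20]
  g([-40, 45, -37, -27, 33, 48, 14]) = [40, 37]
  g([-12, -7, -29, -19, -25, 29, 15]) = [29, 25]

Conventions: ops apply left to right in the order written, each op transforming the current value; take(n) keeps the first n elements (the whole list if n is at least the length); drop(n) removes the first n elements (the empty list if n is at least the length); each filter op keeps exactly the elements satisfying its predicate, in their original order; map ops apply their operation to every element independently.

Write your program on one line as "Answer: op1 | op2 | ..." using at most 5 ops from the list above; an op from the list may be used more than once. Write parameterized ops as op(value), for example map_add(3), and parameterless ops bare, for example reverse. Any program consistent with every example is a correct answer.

sort_desc | map_mul(-1) | sort_desc | take(2)

Check, running the answer program on each example:
  [20, 32, 6, -43, 47, 26, -42, -32, -10] -> [47, 32, 26, 20, 6, -10, -32, -42, -43] -> [-47, -32, -26, -20, -6, 10, 32, 42, 43] -> [43, 42, 32, 10, -6, -20, -26, -32, -47] -> [43, 42]
  [29, -20, -36, 32, 33] -> [33, 32, 29, -20, -36] -> [-33, -32, -29, 20, 36] -> [36, 20, -29, -32, -33] -> [36, 20]
  [-40, 45, -37, -27, 33, 48, 14] -> [48, 45, 33, 14, -27, -37, -40] -> [-48, -45, -33, -14, 27, 37, 40] -> [40, 37, 27, -14, -33, -45, -48] -> [40, 37]
  [-12, -7, -29, -19, -25, 29, 15] -> [29, 15, -7, -12, -19, -25, -29] -> [-29, -15, 7, 12, 19, 25, 29] -> [29, 25, 19, 12, 7, -15, -29] -> [29, 25]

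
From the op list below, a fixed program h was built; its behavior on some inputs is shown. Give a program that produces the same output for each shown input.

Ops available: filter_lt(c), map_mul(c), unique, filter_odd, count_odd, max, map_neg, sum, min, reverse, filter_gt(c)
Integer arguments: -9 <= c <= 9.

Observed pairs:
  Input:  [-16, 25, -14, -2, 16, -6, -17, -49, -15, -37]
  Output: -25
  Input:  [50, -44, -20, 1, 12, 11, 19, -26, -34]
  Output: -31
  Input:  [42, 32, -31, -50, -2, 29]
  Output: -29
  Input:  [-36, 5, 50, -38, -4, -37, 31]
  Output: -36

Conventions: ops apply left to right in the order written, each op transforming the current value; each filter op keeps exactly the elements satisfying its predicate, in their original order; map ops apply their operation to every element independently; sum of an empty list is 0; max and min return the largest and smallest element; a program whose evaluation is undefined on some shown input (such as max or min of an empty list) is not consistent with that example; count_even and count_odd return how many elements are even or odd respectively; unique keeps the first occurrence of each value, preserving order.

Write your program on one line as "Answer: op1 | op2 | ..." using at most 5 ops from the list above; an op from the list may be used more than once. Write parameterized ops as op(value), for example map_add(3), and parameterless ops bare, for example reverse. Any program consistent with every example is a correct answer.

map_neg | filter_odd | filter_lt(4) | sum

Check, running the answer program on each example:
  [-16, 25, -14, -2, 16, -6, -17, -49, -15, -37] -> [16, -25, 14, 2, -16, 6, 17, 49, 15, 37] -> [-25, 17, 49, 15, 37] -> [-25] -> -25
  [50, -44, -20, 1, 12, 11, 19, -26, -34] -> [-50, 44, 20, -1, -12, -11, -19, 26, 34] -> [-1, -11, -19] -> [-1, -11, -19] -> -31
  [42, 32, -31, -50, -2, 29] -> [-42, -32, 31, 50, 2, -29] -> [31, -29] -> [-29] -> -29
  [-36, 5, 50, -38, -4, -37, 31] -> [36, -5, -50, 38, 4, 37, -31] -> [-5, 37, -31] -> [-5, -31] -> -36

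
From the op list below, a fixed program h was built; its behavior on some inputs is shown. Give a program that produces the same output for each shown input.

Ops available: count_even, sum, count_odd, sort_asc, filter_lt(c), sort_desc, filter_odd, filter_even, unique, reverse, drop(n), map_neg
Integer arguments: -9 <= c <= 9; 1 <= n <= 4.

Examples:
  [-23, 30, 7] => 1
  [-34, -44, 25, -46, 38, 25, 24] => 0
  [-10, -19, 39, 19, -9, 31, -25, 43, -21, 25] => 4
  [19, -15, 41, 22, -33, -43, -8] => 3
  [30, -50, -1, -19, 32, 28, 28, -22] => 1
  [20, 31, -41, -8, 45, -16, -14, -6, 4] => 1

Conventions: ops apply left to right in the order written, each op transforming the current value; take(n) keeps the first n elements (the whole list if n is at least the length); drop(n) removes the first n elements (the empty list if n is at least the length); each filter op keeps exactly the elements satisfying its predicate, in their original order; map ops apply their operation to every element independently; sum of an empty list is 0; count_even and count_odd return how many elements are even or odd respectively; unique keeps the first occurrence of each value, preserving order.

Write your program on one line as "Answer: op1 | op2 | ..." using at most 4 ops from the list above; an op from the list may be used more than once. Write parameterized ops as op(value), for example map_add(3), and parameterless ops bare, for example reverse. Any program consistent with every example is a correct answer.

unique | filter_lt(-7) | map_neg | count_odd

Check, running the answer program on each example:
  [-23, 30, 7] -> [-23, 30, 7] -> [-23] -> [23] -> 1
  [-34, -44, 25, -46, 38, 25, 24] -> [-34, -44, 25, -46, 38, 24] -> [-34, -44, -46] -> [34, 44, 46] -> 0
  [-10, -19, 39, 19, -9, 31, -25, 43, -21, 25] -> [-10, -19, 39, 19, -9, 31, -25, 43, -21, 25] -> [-10, -19, -9, -25, -21] -> [10, 19, 9, 25, 21] -> 4
  [19, -15, 41, 22, -33, -43, -8] -> [19, -15, 41, 22, -33, -43, -8] -> [-15, -33, -43, -8] -> [15, 33, 43, 8] -> 3
  [30, -50, -1, -19, 32, 28, 28, -22] -> [30, -50, -1, -19, 32, 28, -22] -> [-50, -19, -22] -> [50, 19, 22] -> 1
  [20, 31, -41, -8, 45, -16, -14, -6, 4] -> [20, 31, -41, -8, 45, -16, -14, -6, 4] -> [-41, -8, -16, -14] -> [41, 8, 16, 14] -> 1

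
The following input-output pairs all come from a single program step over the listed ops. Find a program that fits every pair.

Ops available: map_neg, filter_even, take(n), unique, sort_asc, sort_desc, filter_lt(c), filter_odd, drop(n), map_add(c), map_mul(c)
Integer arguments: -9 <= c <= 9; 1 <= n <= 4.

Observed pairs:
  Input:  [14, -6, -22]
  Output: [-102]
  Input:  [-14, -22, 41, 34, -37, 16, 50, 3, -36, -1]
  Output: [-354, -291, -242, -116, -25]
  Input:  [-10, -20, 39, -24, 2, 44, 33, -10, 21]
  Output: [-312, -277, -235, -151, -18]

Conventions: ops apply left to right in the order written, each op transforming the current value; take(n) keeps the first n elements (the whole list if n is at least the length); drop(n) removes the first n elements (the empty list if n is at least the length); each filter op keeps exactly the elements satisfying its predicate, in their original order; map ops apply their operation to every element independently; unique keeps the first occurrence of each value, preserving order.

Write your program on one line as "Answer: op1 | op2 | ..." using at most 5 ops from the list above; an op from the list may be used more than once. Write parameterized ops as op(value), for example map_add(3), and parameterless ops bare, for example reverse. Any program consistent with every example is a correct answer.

map_mul(7) | sort_desc | map_neg | filter_lt(1) | map_add(-4)

Check, running the answer program on each example:
  [14, -6, -22] -> [98, -42, -154] -> [98, -42, -154] -> [-98, 42, 154] -> [-98] -> [-102]
  [-14, -22, 41, 34, -37, 16, 50, 3, -36, -1] -> [-98, -154, 287, 238, -259, 112, 350, 21, -252, -7] -> [350, 287, 238, 112, 21, -7, -98, -154, -252, -259] -> [-350, -287, -238, -112, -21, 7, 98, 154, 252, 259] -> [-350, -287, -238, -112, -21] -> [-354, -291, -242, -116, -25]
  [-10, -20, 39, -24, 2, 44, 33, -10, 21] -> [-70, -140, 273, -168, 14, 308, 231, -70, 147] -> [308, 273, 231, 147, 14, -70, -70, -140, -168] -> [-308, -273, -231, -147, -14, 70, 70, 140, 168] -> [-308, -273, -231, -147, -14] -> [-312, -277, -235, -151, -18]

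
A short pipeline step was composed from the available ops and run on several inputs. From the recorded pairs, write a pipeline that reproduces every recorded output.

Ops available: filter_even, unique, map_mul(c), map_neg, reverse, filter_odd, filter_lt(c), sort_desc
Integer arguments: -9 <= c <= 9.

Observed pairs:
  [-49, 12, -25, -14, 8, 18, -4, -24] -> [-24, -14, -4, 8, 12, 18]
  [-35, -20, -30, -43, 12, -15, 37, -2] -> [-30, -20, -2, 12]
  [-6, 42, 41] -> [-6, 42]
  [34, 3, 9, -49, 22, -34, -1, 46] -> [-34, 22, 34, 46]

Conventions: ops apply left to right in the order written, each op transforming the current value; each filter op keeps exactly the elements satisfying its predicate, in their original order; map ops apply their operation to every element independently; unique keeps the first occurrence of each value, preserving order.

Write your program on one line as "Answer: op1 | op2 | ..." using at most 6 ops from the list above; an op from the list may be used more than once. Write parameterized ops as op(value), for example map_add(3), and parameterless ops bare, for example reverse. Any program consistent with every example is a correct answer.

sort_desc | map_neg | reverse | map_neg | filter_even

Check, running the answer program on each example:
  [-49, 12, -25, -14, 8, 18, -4, -24] -> [18, 12, 8, -4, -14, -24, -25, -49] -> [-18, -12, -8, 4, 14, 24, 25, 49] -> [49, 25, 24, 14, 4, -8, -12, -18] -> [-49, -25, -24, -14, -4, 8, 12, 18] -> [-24, -14, -4, 8, 12, 18]
  [-35, -20, -30, -43, 12, -15, 37, -2] -> [37, 12, -2, -15, -20, -30, -35, -43] -> [-37, -12, 2, 15, 20, 30, 35, 43] -> [43, 35, 30, 20, 15, 2, -12, -37] -> [-43, -35, -30, -20, -15, -2, 12, 37] -> [-30, -20, -2, 12]
  [-6, 42, 41] -> [42, 41, -6] -> [-42, -41, 6] -> [6, -41, -42] -> [-6, 41, 42] -> [-6, 42]
  [34, 3, 9, -49, 22, -34, -1, 46] -> [46, 34, 22, 9, 3, -1, -34, -49] -> [-46, -34, -22, -9, -3, 1, 34, 49] -> [49, 34, 1, -3, -9, -22, -34, -46] -> [-49, -34, -1, 3, 9, 22, 34, 46] -> [-34, 22, 34, 46]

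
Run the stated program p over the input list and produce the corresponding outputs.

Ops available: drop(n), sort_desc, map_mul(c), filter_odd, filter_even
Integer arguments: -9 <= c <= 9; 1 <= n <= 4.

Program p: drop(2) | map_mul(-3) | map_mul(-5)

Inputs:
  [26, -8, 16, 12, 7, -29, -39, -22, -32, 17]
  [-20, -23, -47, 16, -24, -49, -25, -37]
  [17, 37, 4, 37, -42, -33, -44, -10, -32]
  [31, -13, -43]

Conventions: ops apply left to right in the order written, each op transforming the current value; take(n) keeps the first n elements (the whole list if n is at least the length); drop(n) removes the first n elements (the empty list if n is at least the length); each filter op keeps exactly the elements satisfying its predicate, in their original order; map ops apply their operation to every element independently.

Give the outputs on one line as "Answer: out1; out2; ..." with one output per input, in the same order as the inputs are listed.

[240, 180, 105, -435, -585, -330, -480, 255]; [-705, 240, -360, -735, -375, -555]; [60, 555, -630, -495, -660, -150, -480]; [-645]

Execution, op by op:
  [26, -8, 16, 12, 7, -29, -39, -22, -32, 17] -> [16, 12, 7, -29, -39, -22, -32, 17] -> [-48, -36, -21, 87, 117, 66, 96, -51] -> [240, 180, 105, -435, -585, -330, -480, 255]
  [-20, -23, -47, 16, -24, -49, -25, -37] -> [-47, 16, -24, -49, -25, -37] -> [141, -48, 72, 147, 75, 111] -> [-705, 240, -360, -735, -375, -555]
  [17, 37, 4, 37, -42, -33, -44, -10, -32] -> [4, 37, -42, -33, -44, -10, -32] -> [-12, -111, 126, 99, 132, 30, 96] -> [60, 555, -630, -495, -660, -150, -480]
  [31, -13, -43] -> [-43] -> [129] -> [-645]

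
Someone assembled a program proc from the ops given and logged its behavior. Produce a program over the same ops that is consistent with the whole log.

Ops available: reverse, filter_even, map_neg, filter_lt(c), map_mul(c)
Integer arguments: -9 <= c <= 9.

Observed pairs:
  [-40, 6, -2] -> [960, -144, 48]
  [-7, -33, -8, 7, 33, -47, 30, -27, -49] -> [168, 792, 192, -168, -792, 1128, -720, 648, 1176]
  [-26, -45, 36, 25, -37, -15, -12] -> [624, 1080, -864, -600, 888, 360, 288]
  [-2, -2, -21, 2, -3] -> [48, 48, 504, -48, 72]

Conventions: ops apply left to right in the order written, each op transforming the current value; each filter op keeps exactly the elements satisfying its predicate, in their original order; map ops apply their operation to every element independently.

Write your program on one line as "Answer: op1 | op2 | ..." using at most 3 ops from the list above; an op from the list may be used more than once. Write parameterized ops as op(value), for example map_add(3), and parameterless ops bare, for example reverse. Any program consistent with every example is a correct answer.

map_mul(6) | map_mul(4) | map_neg

Check, running the answer program on each example:
  [-40, 6, -2] -> [-240, 36, -12] -> [-960, 144, -48] -> [960, -144, 48]
  [-7, -33, -8, 7, 33, -47, 30, -27, -49] -> [-42, -198, -48, 42, 198, -282, 180, -162, -294] -> [-168, -792, -192, 168, 792, -1128, 720, -648, -1176] -> [168, 792, 192, -168, -792, 1128, -720, 648, 1176]
  [-26, -45, 36, 25, -37, -15, -12] -> [-156, -270, 216, 150, -222, -90, -72] -> [-624, -1080, 864, 600, -888, -360, -288] -> [624, 1080, -864, -600, 888, 360, 288]
  [-2, -2, -21, 2, -3] -> [-12, -12, -126, 12, -18] -> [-48, -48, -504, 48, -72] -> [48, 48, 504, -48, 72]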